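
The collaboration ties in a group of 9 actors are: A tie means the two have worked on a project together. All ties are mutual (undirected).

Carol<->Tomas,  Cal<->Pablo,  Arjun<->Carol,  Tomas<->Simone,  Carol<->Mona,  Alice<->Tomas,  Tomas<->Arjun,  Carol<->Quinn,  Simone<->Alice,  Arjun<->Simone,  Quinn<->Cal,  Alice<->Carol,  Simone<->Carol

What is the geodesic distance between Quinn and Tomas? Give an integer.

2

One shortest route is Quinn – Carol – Tomas, which uses 2 edges, and Quinn and Tomas are not directly tied, so nothing shorter exists. So d(Quinn,Tomas) = 2.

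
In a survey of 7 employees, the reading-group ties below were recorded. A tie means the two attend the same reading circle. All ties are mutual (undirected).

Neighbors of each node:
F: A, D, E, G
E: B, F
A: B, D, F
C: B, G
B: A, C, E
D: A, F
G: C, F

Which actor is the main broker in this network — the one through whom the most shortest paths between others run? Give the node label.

F

Unnormalized betweenness of each node: A:2, B:3, C:1, D:0, E:1/2, F:5, G:3/2.
F has the largest value, 5, making it the main broker — the node through which the most shortest paths run.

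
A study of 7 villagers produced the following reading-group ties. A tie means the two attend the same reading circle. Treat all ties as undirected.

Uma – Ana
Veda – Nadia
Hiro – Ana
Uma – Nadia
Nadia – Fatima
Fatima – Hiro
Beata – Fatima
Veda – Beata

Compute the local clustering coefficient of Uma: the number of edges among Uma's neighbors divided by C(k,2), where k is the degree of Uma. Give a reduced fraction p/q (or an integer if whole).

0

Uma's neighbors: Ana and Nadia (k = 2).
Possible neighbor pairs: C(2,2) = 1. Edges among them: none → e = 0.
Clustering(Uma) = 0/1.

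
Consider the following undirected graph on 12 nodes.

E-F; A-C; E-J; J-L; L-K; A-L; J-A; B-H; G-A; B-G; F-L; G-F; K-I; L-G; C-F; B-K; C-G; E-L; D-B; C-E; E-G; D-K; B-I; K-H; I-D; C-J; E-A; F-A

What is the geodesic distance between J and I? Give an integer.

One shortest route is J – L – K – I, which uses 3 edges, and at distance 2 from J we only reach {F, G, K}, which does not include I. So d(J,I) = 3.

3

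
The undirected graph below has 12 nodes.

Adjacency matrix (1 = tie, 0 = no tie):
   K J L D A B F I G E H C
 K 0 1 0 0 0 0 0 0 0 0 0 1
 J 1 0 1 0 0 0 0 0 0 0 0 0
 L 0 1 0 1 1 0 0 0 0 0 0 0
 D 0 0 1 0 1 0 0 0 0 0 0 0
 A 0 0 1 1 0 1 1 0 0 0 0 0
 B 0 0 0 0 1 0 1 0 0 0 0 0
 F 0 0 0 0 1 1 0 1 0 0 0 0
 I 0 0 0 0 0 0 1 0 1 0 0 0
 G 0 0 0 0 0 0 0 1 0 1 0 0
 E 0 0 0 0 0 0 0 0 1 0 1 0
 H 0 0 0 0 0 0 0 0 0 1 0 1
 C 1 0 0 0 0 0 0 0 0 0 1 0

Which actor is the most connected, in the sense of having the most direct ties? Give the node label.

A

Degrees — A:4, B:2, C:2, D:2, E:2, F:3, G:2, H:2, I:2, J:2, K:2, L:3.
The maximum is 4, attained only by A.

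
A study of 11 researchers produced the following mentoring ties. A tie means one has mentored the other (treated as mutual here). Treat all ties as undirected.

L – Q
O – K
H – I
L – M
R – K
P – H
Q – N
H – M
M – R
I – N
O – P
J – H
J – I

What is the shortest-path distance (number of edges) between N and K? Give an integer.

5

One shortest route is N – Q – L – M – R – K, which uses 5 edges, and at distance 4 from N we only reach {O, R}, which does not include K. So d(N,K) = 5.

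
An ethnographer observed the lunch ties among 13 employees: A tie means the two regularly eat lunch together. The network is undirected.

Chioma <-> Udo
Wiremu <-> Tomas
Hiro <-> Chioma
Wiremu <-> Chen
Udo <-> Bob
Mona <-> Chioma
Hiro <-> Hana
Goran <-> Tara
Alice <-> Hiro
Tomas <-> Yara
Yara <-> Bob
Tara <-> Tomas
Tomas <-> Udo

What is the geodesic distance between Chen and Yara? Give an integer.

3

One shortest route is Chen – Wiremu – Tomas – Yara, which uses 3 edges, and at distance 2 from Chen we only reach {Tomas}, which does not include Yara. So d(Chen,Yara) = 3.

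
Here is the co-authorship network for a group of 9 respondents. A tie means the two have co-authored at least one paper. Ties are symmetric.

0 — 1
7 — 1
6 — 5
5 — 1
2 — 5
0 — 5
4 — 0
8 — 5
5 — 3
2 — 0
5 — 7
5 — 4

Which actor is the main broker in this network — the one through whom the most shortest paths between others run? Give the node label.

Unnormalized betweenness of each node: 0:3/2, 1:1/2, 2:0, 3:0, 4:0, 5:22, 6:0, 7:0, 8:0.
5 has the largest value, 22, making it the main broker — the node through which the most shortest paths run.

5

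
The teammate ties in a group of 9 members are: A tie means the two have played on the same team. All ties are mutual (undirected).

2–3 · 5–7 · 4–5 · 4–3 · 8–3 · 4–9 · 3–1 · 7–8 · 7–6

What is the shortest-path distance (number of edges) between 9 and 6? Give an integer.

One shortest route is 9 – 4 – 5 – 7 – 6, which uses 4 edges, and at distance 3 from 9 we only reach {1, 2, 7, 8}, which does not include 6. So d(9,6) = 4.

4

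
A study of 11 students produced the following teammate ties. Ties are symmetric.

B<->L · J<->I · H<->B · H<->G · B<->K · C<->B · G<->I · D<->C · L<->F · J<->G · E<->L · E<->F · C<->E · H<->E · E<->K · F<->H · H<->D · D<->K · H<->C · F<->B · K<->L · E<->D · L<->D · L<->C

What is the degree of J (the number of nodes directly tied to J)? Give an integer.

2

J is directly tied to G and I. That is 2 neighbors, so the degree of J is 2.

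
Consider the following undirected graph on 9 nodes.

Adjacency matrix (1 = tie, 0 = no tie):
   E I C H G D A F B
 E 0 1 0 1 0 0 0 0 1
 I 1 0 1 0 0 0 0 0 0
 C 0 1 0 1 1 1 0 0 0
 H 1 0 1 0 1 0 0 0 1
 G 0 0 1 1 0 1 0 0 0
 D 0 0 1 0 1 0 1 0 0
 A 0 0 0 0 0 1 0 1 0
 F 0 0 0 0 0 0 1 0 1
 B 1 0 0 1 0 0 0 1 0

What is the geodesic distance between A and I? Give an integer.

One shortest route is A – D – C – I, which uses 3 edges, and at distance 2 from A we only reach {B, C, G}, which does not include I. So d(A,I) = 3.

3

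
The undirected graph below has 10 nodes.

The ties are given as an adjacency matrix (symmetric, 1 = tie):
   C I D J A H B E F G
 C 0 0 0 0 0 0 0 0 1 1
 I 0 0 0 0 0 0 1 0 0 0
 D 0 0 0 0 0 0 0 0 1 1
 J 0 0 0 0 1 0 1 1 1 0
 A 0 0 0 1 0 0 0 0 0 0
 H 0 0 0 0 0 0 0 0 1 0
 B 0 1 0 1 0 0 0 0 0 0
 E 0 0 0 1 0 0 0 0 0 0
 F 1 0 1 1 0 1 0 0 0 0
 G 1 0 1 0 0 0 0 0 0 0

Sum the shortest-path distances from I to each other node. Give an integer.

29

Distances from I: A:3, B:1, C:4, D:4, E:3, F:3, G:5, H:4, J:2.
Sum = 3 + 1 + 4 + 4 + 3 + 3 + 5 + 4 + 2 = 29.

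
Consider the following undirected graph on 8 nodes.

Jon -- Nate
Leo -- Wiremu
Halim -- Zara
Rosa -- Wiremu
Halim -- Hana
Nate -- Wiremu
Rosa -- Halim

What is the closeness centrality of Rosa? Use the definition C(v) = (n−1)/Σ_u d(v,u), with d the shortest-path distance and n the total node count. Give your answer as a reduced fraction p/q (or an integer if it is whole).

7/13

Distances from Rosa: Halim:1, Hana:2, Jon:3, Leo:2, Nate:2, Wiremu:1, Zara:2. Sum = 13.
n = 8, so closeness = 7/13.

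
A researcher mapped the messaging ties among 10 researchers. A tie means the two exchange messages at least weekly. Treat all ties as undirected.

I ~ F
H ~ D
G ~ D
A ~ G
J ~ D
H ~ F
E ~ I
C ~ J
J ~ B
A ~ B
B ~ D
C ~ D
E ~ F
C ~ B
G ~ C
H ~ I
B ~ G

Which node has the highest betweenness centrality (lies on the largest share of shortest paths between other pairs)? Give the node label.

D

Unnormalized betweenness of each node: A:0, B:13/3, C:1/3, D:61/3, E:0, F:7/2, G:3, H:18, I:7/2, J:0.
D has the largest value, 61/3, making it the main broker — the node through which the most shortest paths run.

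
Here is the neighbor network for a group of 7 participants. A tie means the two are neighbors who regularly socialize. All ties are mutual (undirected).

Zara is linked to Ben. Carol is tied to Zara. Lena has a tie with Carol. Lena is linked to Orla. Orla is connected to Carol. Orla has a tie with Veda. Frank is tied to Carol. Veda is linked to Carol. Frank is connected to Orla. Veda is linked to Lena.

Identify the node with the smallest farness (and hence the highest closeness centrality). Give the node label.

Carol

Farness (sum of distances to all others) for each node — Ben:15, Carol:7, Frank:11, Lena:10, Orla:9, Veda:10, Zara:10.
The smallest farness is 7, for Carol, so Carol has the highest closeness.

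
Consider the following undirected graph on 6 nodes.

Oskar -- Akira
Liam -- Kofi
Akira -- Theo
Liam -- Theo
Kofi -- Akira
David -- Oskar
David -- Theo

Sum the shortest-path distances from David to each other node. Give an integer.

Distances from David: Akira:2, Kofi:3, Liam:2, Oskar:1, Theo:1.
Sum = 2 + 3 + 2 + 1 + 1 = 9.

9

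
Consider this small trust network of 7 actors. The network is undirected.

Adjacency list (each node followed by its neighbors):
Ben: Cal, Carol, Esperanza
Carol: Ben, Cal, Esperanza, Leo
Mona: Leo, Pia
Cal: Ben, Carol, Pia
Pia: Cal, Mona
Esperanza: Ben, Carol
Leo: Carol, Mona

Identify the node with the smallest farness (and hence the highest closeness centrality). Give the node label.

Farness (sum of distances to all others) for each node — Ben:10, Cal:9, Carol:8, Esperanza:12, Leo:10, Mona:12, Pia:11.
The smallest farness is 8, for Carol, so Carol has the highest closeness.

Carol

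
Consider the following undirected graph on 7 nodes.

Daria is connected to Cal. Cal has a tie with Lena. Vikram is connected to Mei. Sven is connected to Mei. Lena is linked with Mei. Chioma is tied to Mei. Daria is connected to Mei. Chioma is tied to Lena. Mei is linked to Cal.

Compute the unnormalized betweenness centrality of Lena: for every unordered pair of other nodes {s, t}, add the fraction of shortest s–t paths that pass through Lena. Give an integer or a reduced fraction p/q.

Pairs whose geodesics pass through Lena — Chioma–Cal: 1/2.
All other pairs contribute 0.
Summing the contributions gives betweenness(Lena) = 1/2.

1/2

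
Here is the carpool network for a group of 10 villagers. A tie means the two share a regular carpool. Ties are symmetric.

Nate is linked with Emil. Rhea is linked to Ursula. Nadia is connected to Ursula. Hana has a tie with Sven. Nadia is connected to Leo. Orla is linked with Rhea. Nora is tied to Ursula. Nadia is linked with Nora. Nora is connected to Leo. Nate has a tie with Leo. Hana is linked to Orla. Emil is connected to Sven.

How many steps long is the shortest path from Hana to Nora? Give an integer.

4

One shortest route is Hana – Orla – Rhea – Ursula – Nora, which uses 4 edges, and at distance 3 from Hana we only reach {Nate, Ursula}, which does not include Nora. So d(Hana,Nora) = 4.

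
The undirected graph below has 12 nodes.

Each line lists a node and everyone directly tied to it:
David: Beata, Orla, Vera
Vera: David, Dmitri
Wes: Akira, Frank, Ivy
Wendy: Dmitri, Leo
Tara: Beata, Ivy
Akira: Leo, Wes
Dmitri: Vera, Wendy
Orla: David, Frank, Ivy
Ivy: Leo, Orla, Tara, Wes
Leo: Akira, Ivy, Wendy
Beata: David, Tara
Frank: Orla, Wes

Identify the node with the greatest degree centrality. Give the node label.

Ivy

Degrees — Akira:2, Beata:2, David:3, Dmitri:2, Frank:2, Ivy:4, Leo:3, Orla:3, Tara:2, Vera:2, Wendy:2, Wes:3.
The maximum is 4, attained only by Ivy.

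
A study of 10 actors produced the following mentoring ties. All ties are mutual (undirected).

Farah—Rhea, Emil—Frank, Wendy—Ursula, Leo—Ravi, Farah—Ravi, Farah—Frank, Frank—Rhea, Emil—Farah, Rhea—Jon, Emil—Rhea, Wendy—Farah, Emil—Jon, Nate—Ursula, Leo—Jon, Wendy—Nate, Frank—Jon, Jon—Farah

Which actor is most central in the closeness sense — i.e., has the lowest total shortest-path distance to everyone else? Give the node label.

Farness (sum of distances to all others) for each node — Emil:16, Farah:12, Frank:16, Jon:15, Leo:21, Nate:23, Ravi:18, Rhea:16, Ursula:23, Wendy:16.
The smallest farness is 12, for Farah, so Farah has the highest closeness.

Farah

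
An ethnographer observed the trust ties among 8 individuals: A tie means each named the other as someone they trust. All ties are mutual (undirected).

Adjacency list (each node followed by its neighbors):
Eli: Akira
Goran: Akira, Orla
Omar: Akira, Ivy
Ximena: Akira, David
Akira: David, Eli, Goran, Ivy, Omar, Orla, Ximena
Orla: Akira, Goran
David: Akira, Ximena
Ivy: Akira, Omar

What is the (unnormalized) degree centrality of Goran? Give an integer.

2

Goran is directly tied to Akira and Orla. That is 2 neighbors, so the degree of Goran is 2.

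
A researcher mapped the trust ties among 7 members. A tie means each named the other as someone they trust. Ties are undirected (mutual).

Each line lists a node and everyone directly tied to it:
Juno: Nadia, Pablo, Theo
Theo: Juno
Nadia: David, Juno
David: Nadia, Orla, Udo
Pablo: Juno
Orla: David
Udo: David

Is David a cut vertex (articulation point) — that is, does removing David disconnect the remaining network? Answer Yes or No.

Yes

Removing David leaves {Juno, Nadia, Pablo, and Theo} with no path to {Orla}, so the network splits into 3 components. David is a cut vertex.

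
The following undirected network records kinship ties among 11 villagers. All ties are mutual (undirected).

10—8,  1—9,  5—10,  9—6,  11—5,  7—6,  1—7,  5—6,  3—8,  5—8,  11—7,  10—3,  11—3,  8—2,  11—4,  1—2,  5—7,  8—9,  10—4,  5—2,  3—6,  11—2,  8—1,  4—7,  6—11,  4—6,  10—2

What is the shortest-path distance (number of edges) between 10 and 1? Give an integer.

2

One shortest route is 10 – 8 – 1, which uses 2 edges, and 10 and 1 are not directly tied, so nothing shorter exists. So d(10,1) = 2.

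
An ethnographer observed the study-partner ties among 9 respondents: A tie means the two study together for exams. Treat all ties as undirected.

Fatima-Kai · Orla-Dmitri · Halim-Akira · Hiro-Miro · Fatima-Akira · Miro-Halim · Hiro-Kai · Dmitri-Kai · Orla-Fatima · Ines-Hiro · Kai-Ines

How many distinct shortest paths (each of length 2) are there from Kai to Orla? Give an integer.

The shortest distance is 2. The length-2 paths are: Kai–Fatima–Orla; Kai–Dmitri–Orla.
That gives 2 distinct shortest paths.

2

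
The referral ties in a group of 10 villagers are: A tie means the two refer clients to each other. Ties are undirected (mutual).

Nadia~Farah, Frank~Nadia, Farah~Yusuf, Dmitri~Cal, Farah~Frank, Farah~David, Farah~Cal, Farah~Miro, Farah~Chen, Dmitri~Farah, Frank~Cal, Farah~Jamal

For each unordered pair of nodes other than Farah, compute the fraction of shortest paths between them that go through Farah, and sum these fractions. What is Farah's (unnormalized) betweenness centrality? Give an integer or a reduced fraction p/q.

Pairs whose geodesics pass through Farah — Frank–Miro: 1; Frank–Chen: 1; Frank–David: 1; Frank–Dmitri: 1/2; Frank–Jamal: 1; Frank–Yusuf: 1; Cal–Miro: 1; Cal–Chen: 1; Cal–David: 1; Cal–Nadia: 1/2; Cal–Jamal: 1; Cal–Yusuf: 1; Miro–Chen: 1; Miro–David: 1 … (+19 more pairs).
All other pairs contribute 0.
Summing the contributions gives betweenness(Farah) = 32.

32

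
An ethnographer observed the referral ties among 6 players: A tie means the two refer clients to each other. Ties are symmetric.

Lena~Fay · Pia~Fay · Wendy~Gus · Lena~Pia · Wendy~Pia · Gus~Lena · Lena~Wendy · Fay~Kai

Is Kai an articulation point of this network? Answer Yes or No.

No

Even without Kai, every remaining node can still reach every other (the residual graph is connected), so Kai is not a cut vertex.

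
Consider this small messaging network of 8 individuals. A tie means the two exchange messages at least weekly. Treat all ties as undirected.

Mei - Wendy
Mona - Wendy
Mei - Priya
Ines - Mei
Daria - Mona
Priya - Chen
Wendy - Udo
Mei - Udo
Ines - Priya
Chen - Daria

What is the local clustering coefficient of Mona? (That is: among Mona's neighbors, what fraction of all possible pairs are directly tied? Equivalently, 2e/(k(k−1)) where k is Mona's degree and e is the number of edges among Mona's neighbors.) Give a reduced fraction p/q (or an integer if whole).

0

Mona's neighbors: Daria and Wendy (k = 2).
Possible neighbor pairs: C(2,2) = 1. Edges among them: none → e = 0.
Clustering(Mona) = 0/1.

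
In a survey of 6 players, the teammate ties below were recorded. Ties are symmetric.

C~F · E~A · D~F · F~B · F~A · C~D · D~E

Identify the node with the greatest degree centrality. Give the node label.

F

Degrees — A:2, B:1, C:2, D:3, E:2, F:4.
The maximum is 4, attained only by F.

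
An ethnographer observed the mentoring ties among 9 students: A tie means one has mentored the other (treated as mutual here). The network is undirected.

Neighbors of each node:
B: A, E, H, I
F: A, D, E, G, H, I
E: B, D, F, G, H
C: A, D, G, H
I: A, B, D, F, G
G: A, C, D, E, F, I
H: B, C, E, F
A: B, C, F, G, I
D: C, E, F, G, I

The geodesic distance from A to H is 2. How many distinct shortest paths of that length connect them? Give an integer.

3

The shortest distance is 2. The length-2 paths are: A–C–H; A–B–H; A–F–H.
That gives 3 distinct shortest paths.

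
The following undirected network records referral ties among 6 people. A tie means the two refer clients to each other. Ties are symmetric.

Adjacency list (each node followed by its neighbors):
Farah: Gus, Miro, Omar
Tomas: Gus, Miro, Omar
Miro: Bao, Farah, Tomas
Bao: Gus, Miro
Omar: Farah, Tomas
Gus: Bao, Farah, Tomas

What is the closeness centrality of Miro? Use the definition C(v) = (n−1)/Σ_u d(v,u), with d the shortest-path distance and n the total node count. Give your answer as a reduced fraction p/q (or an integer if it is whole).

Distances from Miro: Bao:1, Farah:1, Gus:2, Omar:2, Tomas:1. Sum = 7.
n = 6, so closeness = 5/7.

5/7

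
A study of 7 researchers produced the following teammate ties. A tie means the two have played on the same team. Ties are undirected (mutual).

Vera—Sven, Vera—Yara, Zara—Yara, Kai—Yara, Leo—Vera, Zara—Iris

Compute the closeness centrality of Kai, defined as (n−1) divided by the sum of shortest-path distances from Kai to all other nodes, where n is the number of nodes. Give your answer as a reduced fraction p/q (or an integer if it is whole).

Distances from Kai: Iris:3, Leo:3, Sven:3, Vera:2, Yara:1, Zara:2. Sum = 14.
n = 7, so closeness = 6/14 = 3/7.

3/7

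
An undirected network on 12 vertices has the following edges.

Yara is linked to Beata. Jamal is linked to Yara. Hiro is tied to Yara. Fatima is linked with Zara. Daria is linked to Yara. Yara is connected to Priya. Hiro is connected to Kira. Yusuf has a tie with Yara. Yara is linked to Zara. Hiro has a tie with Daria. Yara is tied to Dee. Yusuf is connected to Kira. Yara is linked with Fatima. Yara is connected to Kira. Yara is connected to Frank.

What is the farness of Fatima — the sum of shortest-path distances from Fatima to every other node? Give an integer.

20

Distances from Fatima: Beata:2, Daria:2, Dee:2, Frank:2, Hiro:2, Jamal:2, Kira:2, Priya:2, Yara:1, Yusuf:2, Zara:1.
Sum = 2 + 2 + 2 + 2 + 2 + 2 + 2 + 2 + 1 + 2 + 1 = 20.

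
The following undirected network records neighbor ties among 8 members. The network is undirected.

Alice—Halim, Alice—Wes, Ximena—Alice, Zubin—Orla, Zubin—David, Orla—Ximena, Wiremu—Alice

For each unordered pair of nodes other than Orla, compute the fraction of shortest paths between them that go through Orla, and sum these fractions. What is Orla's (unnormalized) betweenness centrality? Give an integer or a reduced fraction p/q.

Pairs whose geodesics pass through Orla — David–Alice: 1; David–Ximena: 1; David–Halim: 1; David–Wiremu: 1; David–Wes: 1; Alice–Zubin: 1; Ximena–Zubin: 1; Halim–Zubin: 1; Zubin–Wiremu: 1; Zubin–Wes: 1.
All other pairs contribute 0.
Summing the contributions gives betweenness(Orla) = 10.

10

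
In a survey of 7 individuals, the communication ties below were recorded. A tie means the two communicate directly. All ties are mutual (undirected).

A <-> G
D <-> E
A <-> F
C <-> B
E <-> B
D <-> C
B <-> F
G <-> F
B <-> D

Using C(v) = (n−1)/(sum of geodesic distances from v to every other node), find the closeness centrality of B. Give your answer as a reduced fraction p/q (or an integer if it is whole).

3/4

Distances from B: A:2, C:1, D:1, E:1, F:1, G:2. Sum = 8.
n = 7, so closeness = 6/8 = 3/4.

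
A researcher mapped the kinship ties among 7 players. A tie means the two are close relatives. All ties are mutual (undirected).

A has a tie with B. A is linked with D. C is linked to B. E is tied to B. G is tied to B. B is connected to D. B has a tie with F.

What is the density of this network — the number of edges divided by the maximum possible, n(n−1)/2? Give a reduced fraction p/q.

There are 7 edges and 7 nodes, so the maximum possible is C(7,2) = 21.
Density = 7/21 = 1/3.

1/3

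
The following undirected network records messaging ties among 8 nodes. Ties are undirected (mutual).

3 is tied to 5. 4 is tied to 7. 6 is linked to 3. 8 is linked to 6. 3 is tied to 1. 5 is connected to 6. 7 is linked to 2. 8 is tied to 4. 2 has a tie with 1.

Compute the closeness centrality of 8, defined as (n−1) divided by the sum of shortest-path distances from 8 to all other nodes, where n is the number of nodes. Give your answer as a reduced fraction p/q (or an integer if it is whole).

Distances from 8: 1:3, 2:3, 3:2, 4:1, 5:2, 6:1, 7:2. Sum = 14.
n = 8, so closeness = 7/14 = 1/2.

1/2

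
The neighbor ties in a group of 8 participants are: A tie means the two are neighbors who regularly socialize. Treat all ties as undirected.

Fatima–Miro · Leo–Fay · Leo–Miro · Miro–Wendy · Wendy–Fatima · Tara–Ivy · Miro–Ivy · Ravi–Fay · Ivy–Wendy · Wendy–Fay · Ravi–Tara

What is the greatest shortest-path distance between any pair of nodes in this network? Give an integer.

3

Eccentricity of each node (its greatest distance to any other): Fatima:3, Fay:2, Ivy:2, Leo:3, Miro:3, Ravi:3, Tara:3, Wendy:2.
The maximum eccentricity is 3, realized for instance by the pair Ravi–Fatima via Ravi – Fay – Wendy – Fatima. So the diameter is 3.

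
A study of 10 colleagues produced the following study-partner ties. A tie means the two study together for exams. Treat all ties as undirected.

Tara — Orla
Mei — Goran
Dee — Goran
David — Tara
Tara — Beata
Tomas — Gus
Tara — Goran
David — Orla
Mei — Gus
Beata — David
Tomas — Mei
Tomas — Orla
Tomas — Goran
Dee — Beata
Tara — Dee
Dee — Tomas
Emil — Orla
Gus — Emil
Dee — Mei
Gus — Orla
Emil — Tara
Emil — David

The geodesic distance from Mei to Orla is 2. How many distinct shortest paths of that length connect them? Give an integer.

The shortest distance is 2. The length-2 paths are: Mei–Tomas–Orla; Mei–Gus–Orla.
That gives 2 distinct shortest paths.

2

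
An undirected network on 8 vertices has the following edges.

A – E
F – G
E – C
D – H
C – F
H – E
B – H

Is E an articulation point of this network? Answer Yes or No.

Yes

Removing E leaves {C, F, and G} with no path to {B, D, and H}, so the network splits into 3 components. E is a cut vertex.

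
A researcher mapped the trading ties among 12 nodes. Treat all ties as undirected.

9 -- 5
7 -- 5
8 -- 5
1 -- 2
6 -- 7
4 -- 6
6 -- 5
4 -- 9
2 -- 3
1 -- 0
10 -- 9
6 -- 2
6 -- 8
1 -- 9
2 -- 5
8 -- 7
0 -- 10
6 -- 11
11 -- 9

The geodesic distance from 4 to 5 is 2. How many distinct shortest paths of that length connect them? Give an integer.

The shortest distance is 2. The length-2 paths are: 4–6–5; 4–9–5.
That gives 2 distinct shortest paths.

2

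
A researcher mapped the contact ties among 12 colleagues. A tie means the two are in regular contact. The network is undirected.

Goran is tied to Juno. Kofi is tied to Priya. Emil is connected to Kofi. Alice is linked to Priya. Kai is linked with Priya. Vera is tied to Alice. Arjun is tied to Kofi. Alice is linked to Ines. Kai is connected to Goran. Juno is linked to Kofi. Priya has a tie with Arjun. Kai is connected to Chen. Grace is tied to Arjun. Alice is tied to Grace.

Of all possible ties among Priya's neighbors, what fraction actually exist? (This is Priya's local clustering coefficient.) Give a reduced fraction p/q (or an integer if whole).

Priya's neighbors: Alice, Arjun, Kai, and Kofi (k = 4).
Possible neighbor pairs: C(4,2) = 6. Edges among them: Arjun–Kofi → e = 1.
Clustering(Priya) = 1/6.

1/6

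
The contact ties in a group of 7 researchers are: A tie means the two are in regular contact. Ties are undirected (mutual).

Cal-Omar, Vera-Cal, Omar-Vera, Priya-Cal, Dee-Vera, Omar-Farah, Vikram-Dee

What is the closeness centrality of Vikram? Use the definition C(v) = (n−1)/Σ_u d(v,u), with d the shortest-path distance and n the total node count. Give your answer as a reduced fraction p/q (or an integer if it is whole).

Distances from Vikram: Cal:3, Dee:1, Farah:4, Omar:3, Priya:4, Vera:2. Sum = 17.
n = 7, so closeness = 6/17.

6/17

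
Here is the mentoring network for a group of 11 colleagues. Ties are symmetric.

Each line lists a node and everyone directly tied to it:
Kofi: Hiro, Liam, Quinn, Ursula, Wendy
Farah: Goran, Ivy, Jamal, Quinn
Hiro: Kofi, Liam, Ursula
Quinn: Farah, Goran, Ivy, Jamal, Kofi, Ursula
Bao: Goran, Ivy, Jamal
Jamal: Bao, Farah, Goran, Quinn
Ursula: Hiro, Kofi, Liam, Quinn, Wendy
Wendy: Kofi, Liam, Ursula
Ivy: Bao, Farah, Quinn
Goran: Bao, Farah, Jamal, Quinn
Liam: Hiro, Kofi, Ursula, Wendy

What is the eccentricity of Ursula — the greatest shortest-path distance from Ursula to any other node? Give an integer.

Distances from Ursula: Bao:3, Farah:2, Goran:2, Hiro:1, Ivy:2, Jamal:2, Kofi:1, Liam:1, Quinn:1, Wendy:1.
The largest is 3 (to Bao), so the eccentricity of Ursula is 3.

3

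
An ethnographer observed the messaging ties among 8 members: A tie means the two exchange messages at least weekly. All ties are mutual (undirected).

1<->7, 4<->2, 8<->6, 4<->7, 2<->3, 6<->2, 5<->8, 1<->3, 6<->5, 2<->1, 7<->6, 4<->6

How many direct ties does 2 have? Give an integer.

4

2 is directly tied to 1, 3, 4, and 6. That is 4 neighbors, so the degree of 2 is 4.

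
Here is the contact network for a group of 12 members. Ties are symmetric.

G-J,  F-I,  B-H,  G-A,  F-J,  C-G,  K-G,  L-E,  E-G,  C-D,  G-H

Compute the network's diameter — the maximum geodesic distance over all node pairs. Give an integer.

Eccentricity of each node (its greatest distance to any other): A:4, B:5, C:4, D:5, E:4, F:4, G:3, H:4, I:5, J:3, K:4, L:5.
The maximum eccentricity is 5, realized for instance by the pair B–I via B – H – G – J – F – I. So the diameter is 5.

5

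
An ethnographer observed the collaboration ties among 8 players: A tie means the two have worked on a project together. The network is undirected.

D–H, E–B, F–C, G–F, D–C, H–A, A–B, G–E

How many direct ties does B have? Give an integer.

2

B is directly tied to A and E. That is 2 neighbors, so the degree of B is 2.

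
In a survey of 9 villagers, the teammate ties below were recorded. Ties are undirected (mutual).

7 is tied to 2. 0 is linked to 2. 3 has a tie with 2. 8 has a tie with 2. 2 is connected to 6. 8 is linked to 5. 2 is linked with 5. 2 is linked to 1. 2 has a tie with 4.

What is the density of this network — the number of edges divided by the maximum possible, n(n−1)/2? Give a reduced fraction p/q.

There are 9 edges and 9 nodes, so the maximum possible is C(9,2) = 36.
Density = 9/36 = 1/4.

1/4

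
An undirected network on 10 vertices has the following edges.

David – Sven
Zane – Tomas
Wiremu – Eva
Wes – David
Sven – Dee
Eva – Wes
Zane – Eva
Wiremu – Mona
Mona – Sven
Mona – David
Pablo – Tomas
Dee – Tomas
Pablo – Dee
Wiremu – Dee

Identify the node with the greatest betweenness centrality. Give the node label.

Unnormalized betweenness of each node: David:19/6, Dee:11, Eva:43/6, Mona:11/6, Pablo:0, Sven:16/3, Tomas:23/6, Wes:7/3, Wiremu:13/2, Zane:17/6.
Dee has the largest value, 11, making it the main broker — the node through which the most shortest paths run.

Dee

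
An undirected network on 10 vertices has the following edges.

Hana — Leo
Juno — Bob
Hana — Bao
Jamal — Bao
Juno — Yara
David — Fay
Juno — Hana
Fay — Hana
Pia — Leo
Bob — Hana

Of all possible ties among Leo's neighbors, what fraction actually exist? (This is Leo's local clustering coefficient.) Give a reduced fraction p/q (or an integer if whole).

0

Leo's neighbors: Hana and Pia (k = 2).
Possible neighbor pairs: C(2,2) = 1. Edges among them: none → e = 0.
Clustering(Leo) = 0/1.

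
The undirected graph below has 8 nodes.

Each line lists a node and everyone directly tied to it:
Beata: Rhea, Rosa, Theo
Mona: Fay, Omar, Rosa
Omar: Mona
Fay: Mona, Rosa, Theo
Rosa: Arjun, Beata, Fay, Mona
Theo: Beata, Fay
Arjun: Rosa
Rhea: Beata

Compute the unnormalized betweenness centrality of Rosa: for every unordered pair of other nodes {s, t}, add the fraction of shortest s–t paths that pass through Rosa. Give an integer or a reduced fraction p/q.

Pairs whose geodesics pass through Rosa — Fay–Beata: 1/2; Fay–Rhea: 1/2; Fay–Arjun: 1; Beata–Arjun: 1; Beata–Mona: 1; Beata–Omar: 1; Rhea–Arjun: 1; Rhea–Mona: 1; Rhea–Omar: 1; Theo–Arjun: 2/2; Arjun–Mona: 1; Arjun–Omar: 1.
All other pairs contribute 0.
Summing the contributions gives betweenness(Rosa) = 11.

11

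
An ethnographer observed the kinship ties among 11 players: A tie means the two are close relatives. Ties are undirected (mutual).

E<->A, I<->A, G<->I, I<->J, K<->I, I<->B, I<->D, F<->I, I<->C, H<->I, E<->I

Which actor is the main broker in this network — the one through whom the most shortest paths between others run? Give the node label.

Unnormalized betweenness of each node: A:0, B:0, C:0, D:0, E:0, F:0, G:0, H:0, I:44, J:0, K:0.
I has the largest value, 44, making it the main broker — the node through which the most shortest paths run.

I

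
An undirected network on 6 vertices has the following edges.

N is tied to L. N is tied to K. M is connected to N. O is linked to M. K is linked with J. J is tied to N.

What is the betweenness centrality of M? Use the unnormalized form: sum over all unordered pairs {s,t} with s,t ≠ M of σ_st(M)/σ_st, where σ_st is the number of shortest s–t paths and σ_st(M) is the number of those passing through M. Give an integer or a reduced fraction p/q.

Pairs whose geodesics pass through M — N–O: 1; K–O: 1; L–O: 1; J–O: 1.
All other pairs contribute 0.
Summing the contributions gives betweenness(M) = 4.

4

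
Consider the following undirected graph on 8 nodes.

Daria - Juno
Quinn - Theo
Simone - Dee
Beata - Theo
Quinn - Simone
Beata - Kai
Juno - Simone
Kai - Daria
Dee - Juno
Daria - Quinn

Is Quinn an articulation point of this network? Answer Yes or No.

No

Even without Quinn, every remaining node can still reach every other (the residual graph is connected), so Quinn is not a cut vertex.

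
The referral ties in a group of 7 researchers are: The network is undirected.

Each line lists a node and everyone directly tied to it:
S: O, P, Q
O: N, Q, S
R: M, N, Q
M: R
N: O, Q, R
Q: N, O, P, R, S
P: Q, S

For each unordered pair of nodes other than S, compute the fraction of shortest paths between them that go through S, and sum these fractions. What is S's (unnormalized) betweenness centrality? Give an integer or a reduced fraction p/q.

1/2

Pairs whose geodesics pass through S — O–P: 1/2.
All other pairs contribute 0.
Summing the contributions gives betweenness(S) = 1/2.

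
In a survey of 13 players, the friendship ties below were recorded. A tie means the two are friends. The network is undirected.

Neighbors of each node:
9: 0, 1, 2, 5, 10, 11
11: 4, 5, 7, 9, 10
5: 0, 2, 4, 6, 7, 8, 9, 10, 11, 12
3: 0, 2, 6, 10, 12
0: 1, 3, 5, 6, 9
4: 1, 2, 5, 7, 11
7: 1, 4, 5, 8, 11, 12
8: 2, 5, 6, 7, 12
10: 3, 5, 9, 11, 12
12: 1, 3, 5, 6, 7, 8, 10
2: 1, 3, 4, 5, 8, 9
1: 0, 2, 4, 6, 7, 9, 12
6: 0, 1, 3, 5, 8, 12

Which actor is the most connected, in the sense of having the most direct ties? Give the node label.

Degrees — 0:5, 1:7, 2:6, 3:5, 4:5, 5:10, 6:6, 7:6, 8:5, 9:6, 10:5, 11:5, 12:7.
The maximum is 10, attained only by 5.

5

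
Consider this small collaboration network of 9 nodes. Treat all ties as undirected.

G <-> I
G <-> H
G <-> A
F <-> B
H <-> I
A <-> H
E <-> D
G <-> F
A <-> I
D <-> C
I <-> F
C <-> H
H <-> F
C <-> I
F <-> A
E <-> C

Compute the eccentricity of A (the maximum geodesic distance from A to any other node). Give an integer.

3

Distances from A: B:2, C:2, D:3, E:3, F:1, G:1, H:1, I:1.
The largest is 3 (to D and E), so the eccentricity of A is 3.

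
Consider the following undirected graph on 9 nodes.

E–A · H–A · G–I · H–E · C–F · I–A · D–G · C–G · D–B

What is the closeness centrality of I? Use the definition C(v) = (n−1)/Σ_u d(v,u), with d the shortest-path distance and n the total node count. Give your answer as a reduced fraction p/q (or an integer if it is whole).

1/2

Distances from I: A:1, B:3, C:2, D:2, E:2, F:3, G:1, H:2. Sum = 16.
n = 9, so closeness = 8/16 = 1/2.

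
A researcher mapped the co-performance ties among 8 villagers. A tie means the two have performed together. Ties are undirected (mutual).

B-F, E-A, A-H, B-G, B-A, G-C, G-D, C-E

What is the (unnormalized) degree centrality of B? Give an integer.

3

B is directly tied to A, F, and G. That is 3 neighbors, so the degree of B is 3.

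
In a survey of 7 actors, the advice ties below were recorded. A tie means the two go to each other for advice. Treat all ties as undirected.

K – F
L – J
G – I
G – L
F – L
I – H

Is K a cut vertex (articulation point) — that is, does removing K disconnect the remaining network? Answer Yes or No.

Even without K, every remaining node can still reach every other (the residual graph is connected), so K is not a cut vertex.

No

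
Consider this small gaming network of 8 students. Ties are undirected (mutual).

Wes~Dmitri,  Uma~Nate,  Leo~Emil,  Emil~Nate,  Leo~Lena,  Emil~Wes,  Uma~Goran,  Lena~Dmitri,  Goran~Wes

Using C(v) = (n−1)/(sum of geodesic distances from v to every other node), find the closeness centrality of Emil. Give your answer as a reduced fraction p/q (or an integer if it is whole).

7/11

Distances from Emil: Dmitri:2, Goran:2, Lena:2, Leo:1, Nate:1, Uma:2, Wes:1. Sum = 11.
n = 8, so closeness = 7/11.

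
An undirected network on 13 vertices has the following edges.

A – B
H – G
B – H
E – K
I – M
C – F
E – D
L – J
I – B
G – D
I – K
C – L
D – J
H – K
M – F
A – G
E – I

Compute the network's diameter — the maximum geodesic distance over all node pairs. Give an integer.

5

Eccentricity of each node (its greatest distance to any other): A:5, B:5, C:5, D:4, E:4, F:5, G:5, H:5, I:4, J:4, K:4, L:5, M:4.
The maximum eccentricity is 5, realized for instance by the pair B–L via B – I – M – F – C – L. So the diameter is 5.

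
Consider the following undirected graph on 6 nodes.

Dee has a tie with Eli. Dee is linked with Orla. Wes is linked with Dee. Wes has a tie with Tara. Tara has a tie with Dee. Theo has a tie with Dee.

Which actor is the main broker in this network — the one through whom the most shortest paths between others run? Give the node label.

Dee

Unnormalized betweenness of each node: Dee:9, Eli:0, Orla:0, Tara:0, Theo:0, Wes:0.
Dee has the largest value, 9, making it the main broker — the node through which the most shortest paths run.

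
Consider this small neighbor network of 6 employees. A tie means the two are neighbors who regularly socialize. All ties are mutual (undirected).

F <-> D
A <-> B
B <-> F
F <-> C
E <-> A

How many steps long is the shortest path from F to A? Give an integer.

2

One shortest route is F – B – A, which uses 2 edges, and F and A are not directly tied, so nothing shorter exists. So d(F,A) = 2.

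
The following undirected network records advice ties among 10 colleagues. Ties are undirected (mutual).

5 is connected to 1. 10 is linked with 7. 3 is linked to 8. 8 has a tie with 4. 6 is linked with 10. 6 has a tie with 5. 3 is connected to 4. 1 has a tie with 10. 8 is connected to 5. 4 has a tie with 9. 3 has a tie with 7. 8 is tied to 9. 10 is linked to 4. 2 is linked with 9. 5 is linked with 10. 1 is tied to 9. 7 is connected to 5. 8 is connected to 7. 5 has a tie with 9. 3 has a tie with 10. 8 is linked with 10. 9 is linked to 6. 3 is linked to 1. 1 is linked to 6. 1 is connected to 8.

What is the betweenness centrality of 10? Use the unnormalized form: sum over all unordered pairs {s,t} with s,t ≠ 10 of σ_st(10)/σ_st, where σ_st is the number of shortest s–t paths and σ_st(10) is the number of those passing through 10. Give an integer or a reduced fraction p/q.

Pairs whose geodesics pass through 10 — 5–3: 1/4; 5–4: 1/3; 8–6: 1/4; 6–7: 1/2; 6–3: 1/2; 6–4: 1/2; 7–1: 1/4; 7–4: 1/3; 1–4: 1/4.
All other pairs contribute 0.
Summing the contributions gives betweenness(10) = 19/6.

19/6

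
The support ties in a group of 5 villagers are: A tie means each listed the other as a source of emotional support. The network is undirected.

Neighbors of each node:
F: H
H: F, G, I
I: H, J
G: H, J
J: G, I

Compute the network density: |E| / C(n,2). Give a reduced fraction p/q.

There are 5 edges and 5 nodes, so the maximum possible is C(5,2) = 10.
Density = 5/10 = 1/2.

1/2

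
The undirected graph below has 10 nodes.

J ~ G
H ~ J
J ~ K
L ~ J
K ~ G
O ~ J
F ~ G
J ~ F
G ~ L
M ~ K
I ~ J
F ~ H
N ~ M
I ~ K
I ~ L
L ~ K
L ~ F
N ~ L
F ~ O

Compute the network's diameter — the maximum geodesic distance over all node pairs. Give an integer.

3

Eccentricity of each node (its greatest distance to any other): F:3, G:2, H:3, I:2, J:2, K:2, L:2, M:3, N:3, O:3.
The maximum eccentricity is 3, realized for instance by the pair H–M via H – J – K – M. So the diameter is 3.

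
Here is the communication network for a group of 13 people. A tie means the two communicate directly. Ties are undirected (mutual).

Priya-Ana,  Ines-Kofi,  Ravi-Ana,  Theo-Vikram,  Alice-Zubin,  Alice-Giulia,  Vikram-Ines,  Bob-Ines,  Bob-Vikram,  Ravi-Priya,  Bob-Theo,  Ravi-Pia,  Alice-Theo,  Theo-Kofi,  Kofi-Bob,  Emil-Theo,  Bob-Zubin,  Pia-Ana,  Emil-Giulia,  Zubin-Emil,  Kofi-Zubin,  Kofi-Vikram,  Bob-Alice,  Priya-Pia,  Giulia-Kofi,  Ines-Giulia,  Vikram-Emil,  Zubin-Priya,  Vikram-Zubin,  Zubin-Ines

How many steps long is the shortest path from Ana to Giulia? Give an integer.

One shortest route is Ana – Priya – Zubin – Emil – Giulia, which uses 4 edges, and at distance 3 from Ana we only reach {Alice, Bob, Emil, Ines, Kofi, Vikram}, which does not include Giulia. So d(Ana,Giulia) = 4.

4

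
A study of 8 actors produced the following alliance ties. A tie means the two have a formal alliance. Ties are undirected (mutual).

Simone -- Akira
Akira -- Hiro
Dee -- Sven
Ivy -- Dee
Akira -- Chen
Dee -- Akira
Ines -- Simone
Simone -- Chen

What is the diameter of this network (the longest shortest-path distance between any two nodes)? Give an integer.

Eccentricity of each node (its greatest distance to any other): Akira:2, Chen:3, Dee:3, Hiro:3, Ines:4, Ivy:4, Simone:3, Sven:4.
The maximum eccentricity is 4, realized for instance by the pair Ines–Sven via Ines – Simone – Akira – Dee – Sven. So the diameter is 4.

4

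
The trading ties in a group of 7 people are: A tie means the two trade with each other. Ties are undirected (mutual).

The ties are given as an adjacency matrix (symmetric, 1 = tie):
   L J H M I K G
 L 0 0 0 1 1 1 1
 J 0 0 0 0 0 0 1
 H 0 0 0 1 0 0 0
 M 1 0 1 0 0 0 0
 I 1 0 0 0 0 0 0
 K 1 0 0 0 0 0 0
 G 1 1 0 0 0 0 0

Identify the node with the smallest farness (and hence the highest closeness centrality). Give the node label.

Farness (sum of distances to all others) for each node — G:11, H:16, I:13, J:16, K:13, L:8, M:11.
The smallest farness is 8, for L, so L has the highest closeness.

L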